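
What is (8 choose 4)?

C(8,4) = (8·7·6·5) / 4! = 1680 / 24 = 70.

70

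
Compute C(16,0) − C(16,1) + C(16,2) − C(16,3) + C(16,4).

The partial alternating sum Σ_{k=0}^{4} (−1)^k C(16,k) = (−1)^4 C(15,4) = 1365.

1365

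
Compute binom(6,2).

15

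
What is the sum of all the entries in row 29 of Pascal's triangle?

536870912

Setting x = 1 in (1+x)^29 gives Σ C(29,r) = 2^29 = 536870912.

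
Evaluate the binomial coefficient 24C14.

C(24,14) = C(24,10) by symmetry.
C(24,10) = (24·23·22·21·20·19·18·17·16·15) / 10! = 7117005772800 / 3628800 = 1961256.

1961256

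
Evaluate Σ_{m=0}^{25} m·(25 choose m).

Differentiating (1+x)^25 and setting x=1: Σ m·C(25,m) = 25·2^24 = 419430400.

419430400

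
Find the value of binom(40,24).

C(40,24) = C(40,16) by symmetry.
C(40,16) = (40·39·38·37·36·35·34·33·32·31·30·29·28·27·26·25) / 16! = 1315041316842168115200000 / 20922789888000 = 62852101650.

62852101650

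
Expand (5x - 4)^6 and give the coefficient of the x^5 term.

The general term is C(6,j)·(5x)^j·(-4)^(6-j); the x^5 term has j = 5.
C(6,5) = 6.
Coefficient = C(6,5) · 5^5 · (-4)^1 = 6 · 3125 · (-4) = -75000.

-75000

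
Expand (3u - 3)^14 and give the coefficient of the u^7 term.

The general term is C(14,j)·(3u)^j·(-3)^(14-j); the u^7 term has j = 7.
C(14,7) = 3432.
Coefficient = C(14,7) · 3^7 · (-3)^7 = 3432 · 2187 · (-2187) = -16415149608.

-16415149608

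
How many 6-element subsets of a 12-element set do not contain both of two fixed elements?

All 6-subsets: C(12,6) = 924. Those containing both fixed elements: C(10,4) = 210.
924 − 210 = 714.

714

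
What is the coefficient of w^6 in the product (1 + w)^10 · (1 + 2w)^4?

Coefficient of w^6 = Σ_{j} C(10,j)·1^j·C(4,6-j)·2^(6-j) for j from 2 to 6.
= 720 + 3840 + 5040 + 2016 + 210 = 11826.

11826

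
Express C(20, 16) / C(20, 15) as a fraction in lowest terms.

C(n,k+1)/C(n,k) = (n−k)/(k+1) = (20−15)/(15+1) = 5/16.

5/16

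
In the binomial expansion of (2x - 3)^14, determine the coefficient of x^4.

945728784

The general term is C(14,j)·(2x)^j·(-3)^(14-j); the x^4 term has j = 4.
C(14,4) = 1001.
Coefficient = C(14,4) · 2^4 · (-3)^10 = 1001 · 16 · 59049 = 945728784.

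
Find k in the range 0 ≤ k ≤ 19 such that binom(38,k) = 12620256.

C(38,k) increases on 0 ≤ k ≤ 19. C(38,6) = 2760681 and C(38,7) = 12620256, so k = 7.

7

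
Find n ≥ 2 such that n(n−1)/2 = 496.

32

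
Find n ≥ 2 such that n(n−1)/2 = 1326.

52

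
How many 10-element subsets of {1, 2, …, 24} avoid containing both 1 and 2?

1641486

All 10-subsets: C(24,10) = 1961256. Those containing both fixed elements: C(22,8) = 319770.
1961256 − 319770 = 1641486.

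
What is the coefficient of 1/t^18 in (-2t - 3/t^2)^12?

General term: C(12,j)·(-2t)^j·(-3/t^2)^(12-j), with t-exponent 1j − 2(12−j) = 3j − 24.
Set 3j − 24 = -18: j = 2.
C(12,2) = 66; (-2)^2 = 4; (-3)^10 = 59049.
Coefficient = 66 · 4 · 59049 = 15588936.

15588936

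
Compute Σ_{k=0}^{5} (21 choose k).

27896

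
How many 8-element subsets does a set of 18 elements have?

43758

C(18,8) = (18·17·16·15·14·13·12·11) / 8! = 1764322560 / 40320 = 43758.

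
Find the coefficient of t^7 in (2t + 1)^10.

15360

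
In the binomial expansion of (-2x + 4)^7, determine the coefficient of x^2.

The general term is C(7,j)·(-2x)^j·(4)^(7-j); the x^2 term has j = 2.
C(7,2) = 21.
Coefficient = C(7,2) · (-2)^2 · 4^5 = 21 · 4 · 1024 = 86016.

86016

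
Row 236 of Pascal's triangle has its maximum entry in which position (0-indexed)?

C(236,k) is maximized at k = 236/2 = 118.

118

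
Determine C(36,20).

7307872110

C(36,20) = C(36,16) by symmetry.
C(36,16) = (36·35·34·33·32·31·30·29·28·27·26·25·24·23·22·21) / 16! = 152901072685905223680000 / 20922789888000 = 7307872110.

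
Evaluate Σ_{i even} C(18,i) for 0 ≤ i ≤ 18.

131072

Even-i terms of row 18 sum to 2^17 = 131072.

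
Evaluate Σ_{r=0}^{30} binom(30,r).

Setting x = 1 in (1+x)^30 gives Σ C(30,r) = 2^30 = 1073741824.

1073741824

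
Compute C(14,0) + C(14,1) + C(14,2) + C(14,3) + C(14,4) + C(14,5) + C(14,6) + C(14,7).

9908

1 + 14 + 91 + 364 + 1001 + 2002 + 3003 + 3432 = 9908.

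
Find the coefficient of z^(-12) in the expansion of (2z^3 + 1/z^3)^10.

960

General term: C(10,j)·(2z^3)^j·(1/z^3)^(10-j), with z-exponent 3j − 3(10−j) = 6j − 30.
Set 6j − 30 = -12: j = 3.
C(10,3) = 120; 2^3 = 8; 1^7 = 1.
Coefficient = 120 · 8 · 1 = 960.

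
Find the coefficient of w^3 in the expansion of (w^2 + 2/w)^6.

160

General term: C(6,j)·(w^2)^j·(2/w)^(6-j), with w-exponent 2j − 1(6−j) = 3j − 6.
Set 3j − 6 = 3: j = 3.
C(6,3) = 20; 1^3 = 1; 2^3 = 8.
Coefficient = 20 · 1 · 8 = 160.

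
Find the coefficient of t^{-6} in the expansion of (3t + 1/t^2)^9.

10206

General term: C(9,j)·(3t)^j·(1/t^2)^(9-j), with t-exponent 1j − 2(9−j) = 3j − 18.
Set 3j − 18 = -6: j = 4.
C(9,4) = 126; 3^4 = 81; 1^5 = 1.
Coefficient = 126 · 81 · 1 = 10206.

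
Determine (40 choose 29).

C(40,29) = C(40,11) by symmetry.
C(40,11) = (40·39·38·37·36·35·34·33·32·31·30) / 11! = 92279715720192000 / 39916800 = 2311801440.

2311801440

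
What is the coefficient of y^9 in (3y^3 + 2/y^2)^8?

108864

General term: C(8,j)·(3y^3)^j·(2/y^2)^(8-j), with y-exponent 3j − 2(8−j) = 5j − 16.
Set 5j − 16 = 9: j = 5.
C(8,5) = 56; 3^5 = 243; 2^3 = 8.
Coefficient = 56 · 243 · 8 = 108864.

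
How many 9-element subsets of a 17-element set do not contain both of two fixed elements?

17875

All 9-subsets: C(17,9) = 24310. Those containing both fixed elements: C(15,7) = 6435.
24310 − 6435 = 17875.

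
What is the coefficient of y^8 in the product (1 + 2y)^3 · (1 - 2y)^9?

6912

Coefficient of y^8 = Σ_{j} C(3,j)·2^j·C(9,8-j)·(-2)^(8-j) for j from 0 to 3.
= 2304 + (-27648) + 64512 + (-32256) = 6912.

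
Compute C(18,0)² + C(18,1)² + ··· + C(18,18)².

9075135300

Σ C(18,r)² is the coefficient of x^18 in (1+x)^18(1+x)^18 = (1+x)^36, i.e. C(36,18) = 9075135300.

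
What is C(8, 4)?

70

C(8,4) = (8·7·6·5) / 4! = 1680 / 24 = 70.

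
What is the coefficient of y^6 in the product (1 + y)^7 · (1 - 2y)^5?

-147

Coefficient of y^6 = Σ_{j} C(7,j)·1^j·C(5,6-j)·(-2)^(6-j) for j from 1 to 6.
= (-224) + 1680 + (-2800) + 1400 + (-210) + 7 = -147.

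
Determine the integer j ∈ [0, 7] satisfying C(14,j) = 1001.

4

C(14,j) increases on 0 ≤ j ≤ 7. C(14,3) = 364 and C(14,4) = 1001, so j = 4.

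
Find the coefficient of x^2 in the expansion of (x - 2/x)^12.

General term: C(12,j)·(x)^j·(-2/x)^(12-j), with x-exponent 1j − 1(12−j) = 2j − 12.
Set 2j − 12 = 2: j = 7.
C(12,7) = 792; 1^7 = 1; (-2)^5 = -32.
Coefficient = 792 · 1 · (-32) = -25344.

-25344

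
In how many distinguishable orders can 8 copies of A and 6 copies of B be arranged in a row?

Choose positions for the A's: C(14,8) = 3003.

3003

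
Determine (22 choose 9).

497420

C(22,9) = (22·21·20·19·18·17·16·15·14) / 9! = 180503769600 / 362880 = 497420.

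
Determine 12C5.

792

C(12,5) = (12·11·10·9·8) / 5! = 95040 / 120 = 792.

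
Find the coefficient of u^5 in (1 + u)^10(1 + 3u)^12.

939798

Coefficient of u^5 = Σ_{j} C(10,j)·1^j·C(12,5-j)·3^(5-j) for j from 0 to 5.
= 192456 + 400950 + 267300 + 71280 + 7560 + 252 = 939798.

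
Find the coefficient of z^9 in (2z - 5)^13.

228800000

The general term is C(13,j)·(2z)^j·(-5)^(13-j); the z^9 term has j = 9.
C(13,9) = 715.
Coefficient = C(13,9) · 2^9 · (-5)^4 = 715 · 512 · 625 = 228800000.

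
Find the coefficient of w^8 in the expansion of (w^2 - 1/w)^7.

21

General term: C(7,j)·(w^2)^j·(-1/w)^(7-j), with w-exponent 2j − 1(7−j) = 3j − 7.
Set 3j − 7 = 8: j = 5.
C(7,5) = 21; 1^5 = 1; (-1)^2 = 1.
Coefficient = 21 · 1 · 1 = 21.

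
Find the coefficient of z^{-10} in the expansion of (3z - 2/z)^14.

General term: C(14,j)·(3z)^j·(-2/z)^(14-j), with z-exponent 1j − 1(14−j) = 2j − 14.
Set 2j − 14 = -10: j = 2.
C(14,2) = 91; 3^2 = 9; (-2)^12 = 4096.
Coefficient = 91 · 9 · 4096 = 3354624.

3354624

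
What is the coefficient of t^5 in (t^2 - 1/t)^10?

General term: C(10,j)·(t^2)^j·(-1/t)^(10-j), with t-exponent 2j − 1(10−j) = 3j − 10.
Set 3j − 10 = 5: j = 5.
C(10,5) = 252; 1^5 = 1; (-1)^5 = -1.
Coefficient = 252 · 1 · (-1) = -252.

-252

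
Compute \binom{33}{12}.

354817320

C(33,12) = (33·32·31·30·29·28·27·26·25·24·23·22) / 12! = 169958063987712000 / 479001600 = 354817320.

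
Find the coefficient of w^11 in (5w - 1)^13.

3808593750

The general term is C(13,j)·(5w)^j·(-1)^(13-j); the w^11 term has j = 11.
C(13,11) = 78.
Coefficient = C(13,11) · 5^11 = 78 · 48828125 = 3808593750.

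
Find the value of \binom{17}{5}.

C(17,5) = (17·16·15·14·13) / 5! = 742560 / 120 = 6188.

6188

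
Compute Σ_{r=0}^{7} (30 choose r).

1 + 30 + 435 + 4060 + 27405 + 142506 + 593775 + 2035800 = 2804012.

2804012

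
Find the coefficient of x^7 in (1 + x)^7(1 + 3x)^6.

100108

Coefficient of x^7 = Σ_{j} C(7,j)·1^j·C(6,7-j)·3^(7-j) for j from 1 to 7.
= 5103 + 30618 + 42525 + 18900 + 2835 + 126 + 1 = 100108.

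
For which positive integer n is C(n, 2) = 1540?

n(n−1)/2 = 1540 ⇒ n(n−1) = 3080. Since 56·55 = 3080, n = 56.

56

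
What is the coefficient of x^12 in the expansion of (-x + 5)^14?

2275

The general term is C(14,j)·(-x)^j·(5)^(14-j); the x^12 term has j = 12.
C(14,12) = 91.
Coefficient = C(14,12) · 5^2 = 91 · 25 = 2275.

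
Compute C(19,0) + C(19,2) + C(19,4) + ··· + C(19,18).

Even-k terms of row 19 sum to 2^18 = 262144.

262144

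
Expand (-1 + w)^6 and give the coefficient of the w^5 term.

-6

The general term is C(6,j)·(-1)^j·(w)^(6-j); the w^5 term has j = 1.
C(6,1) = 6.
Coefficient = C(6,1) · (-1)^1 = 6 · (-1) = -6.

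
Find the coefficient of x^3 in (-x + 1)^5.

-10

The general term is C(5,j)·(-x)^j·(1)^(5-j); the x^3 term has j = 3.
C(5,3) = 10.
Coefficient = C(5,3) · (-1)^3 = 10 · (-1) = -10.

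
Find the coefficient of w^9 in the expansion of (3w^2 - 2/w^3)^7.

-10206

General term: C(7,j)·(3w^2)^j·(-2/w^3)^(7-j), with w-exponent 2j − 3(7−j) = 5j − 21.
Set 5j − 21 = 9: j = 6.
C(7,6) = 7; 3^6 = 729; (-2)^1 = -2.
Coefficient = 7 · 729 · (-2) = -10206.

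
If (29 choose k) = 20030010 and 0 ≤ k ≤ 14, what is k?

C(29,k) increases on 0 ≤ k ≤ 14. C(29,9) = 10015005 and C(29,10) = 20030010, so k = 10.

10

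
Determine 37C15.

C(37,15) = (37·36·35·34·33·32·31·30·29·28·27·26·25·24·23) / 15! = 12245324002983751680000 / 1307674368000 = 9364199760.

9364199760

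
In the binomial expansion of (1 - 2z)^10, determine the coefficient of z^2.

180

The general term is C(10,j)·(1)^j·(-2z)^(10-j); the z^2 term has j = 8.
C(10,8) = 45.
Coefficient = C(10,8) · (-2)^2 = 45 · 4 = 180.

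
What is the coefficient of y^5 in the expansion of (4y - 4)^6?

-24576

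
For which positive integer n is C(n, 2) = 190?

n(n−1)/2 = 190 ⇒ n(n−1) = 380. Since 20·19 = 380, n = 20.

20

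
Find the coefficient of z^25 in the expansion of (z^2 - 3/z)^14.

General term: C(14,j)·(z^2)^j·(-3/z)^(14-j), with z-exponent 2j − 1(14−j) = 3j − 14.
Set 3j − 14 = 25: j = 13.
C(14,13) = 14; 1^13 = 1; (-3)^1 = -3.
Coefficient = 14 · 1 · (-3) = -42.

-42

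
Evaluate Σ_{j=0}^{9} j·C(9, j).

2304

Since j·C(9,j) = 9·C(8,j−1), the sum is 9·2^8 = 9·256 = 2304.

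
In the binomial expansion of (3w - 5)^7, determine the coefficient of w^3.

The general term is C(7,j)·(3w)^j·(-5)^(7-j); the w^3 term has j = 3.
C(7,3) = 35.
Coefficient = C(7,3) · 3^3 · (-5)^4 = 35 · 27 · 625 = 590625.

590625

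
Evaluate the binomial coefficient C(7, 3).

35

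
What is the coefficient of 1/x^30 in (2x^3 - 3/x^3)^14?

193444524

General term: C(14,j)·(2x^3)^j·(-3/x^3)^(14-j), with x-exponent 3j − 3(14−j) = 6j − 42.
Set 6j − 42 = -30: j = 2.
C(14,2) = 91; 2^2 = 4; (-3)^12 = 531441.
Coefficient = 91 · 4 · 531441 = 193444524.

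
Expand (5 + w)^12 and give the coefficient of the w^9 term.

27500

The general term is C(12,j)·(5)^j·(w)^(12-j); the w^9 term has j = 3.
C(12,3) = 220.
Coefficient = C(12,3) · 5^3 = 220 · 125 = 27500.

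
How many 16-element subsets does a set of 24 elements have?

735471

C(24,16) = C(24,8) by symmetry.
C(24,8) = (24·23·22·21·20·19·18·17) / 8! = 29654190720 / 40320 = 735471.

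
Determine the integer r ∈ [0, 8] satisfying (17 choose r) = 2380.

4

C(17,r) increases on 0 ≤ r ≤ 8. C(17,3) = 680 and C(17,4) = 2380, so r = 4.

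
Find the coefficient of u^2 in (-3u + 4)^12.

The general term is C(12,j)·(-3u)^j·(4)^(12-j); the u^2 term has j = 2.
C(12,2) = 66.
Coefficient = C(12,2) · (-3)^2 · 4^10 = 66 · 9 · 1048576 = 622854144.

622854144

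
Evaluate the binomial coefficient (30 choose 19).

C(30,19) = C(30,11) by symmetry.
C(30,11) = (30·29·28·27·26·25·24·23·22·21·20) / 11! = 2180547008640000 / 39916800 = 54627300.

54627300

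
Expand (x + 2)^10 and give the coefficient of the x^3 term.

15360

The general term is C(10,j)·(x)^j·(2)^(10-j); the x^3 term has j = 3.
C(10,3) = 120.
Coefficient = C(10,3) · 2^7 = 120 · 128 = 15360.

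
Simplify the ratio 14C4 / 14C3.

C(n,k+1)/C(n,k) = (n−k)/(k+1) = (14−3)/(3+1) = 11/4.

11/4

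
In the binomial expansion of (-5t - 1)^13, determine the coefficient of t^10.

-2792968750

The general term is C(13,j)·(-5t)^j·(-1)^(13-j); the t^10 term has j = 10.
C(13,10) = 286.
Coefficient = C(13,10) · (-5)^10 · (-1)^3 = 286 · 9765625 · (-1) = -2792968750.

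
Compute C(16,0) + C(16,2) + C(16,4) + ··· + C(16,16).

32768

Even-r terms of row 16 sum to 2^15 = 32768.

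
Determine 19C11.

C(19,11) = C(19,8) by symmetry.
C(19,8) = (19·18·17·16·15·14·13·12) / 8! = 3047466240 / 40320 = 75582.

75582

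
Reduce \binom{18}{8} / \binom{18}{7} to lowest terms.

C(n,k+1)/C(n,k) = (n−k)/(k+1) = (18−7)/(7+1) = 11/8.

11/8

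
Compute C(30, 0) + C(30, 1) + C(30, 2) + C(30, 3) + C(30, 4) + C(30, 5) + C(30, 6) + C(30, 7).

2804012

1 + 30 + 435 + 4060 + 27405 + 142506 + 593775 + 2035800 = 2804012.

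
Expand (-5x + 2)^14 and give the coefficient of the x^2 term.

9318400

The general term is C(14,j)·(-5x)^j·(2)^(14-j); the x^2 term has j = 2.
C(14,2) = 91.
Coefficient = C(14,2) · (-5)^2 · 2^12 = 91 · 25 · 4096 = 9318400.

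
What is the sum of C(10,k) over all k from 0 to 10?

1024

Setting x = 1 in (1+x)^10 gives Σ C(10,k) = 2^10 = 1024.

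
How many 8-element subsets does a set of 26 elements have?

1562275

C(26,8) = (26·25·24·23·22·21·20·19) / 8! = 62990928000 / 40320 = 1562275.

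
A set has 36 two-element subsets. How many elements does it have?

n(n−1)/2 = 36 ⇒ n(n−1) = 72. Since 9·8 = 72, n = 9.

9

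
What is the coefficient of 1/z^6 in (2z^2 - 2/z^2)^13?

10543104

General term: C(13,j)·(2z^2)^j·(-2/z^2)^(13-j), with z-exponent 2j − 2(13−j) = 4j − 26.
Set 4j − 26 = -6: j = 5.
C(13,5) = 1287; 2^5 = 32; (-2)^8 = 256.
Coefficient = 1287 · 32 · 256 = 10543104.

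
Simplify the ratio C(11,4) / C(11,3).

C(n,k+1)/C(n,k) = (n−k)/(k+1) = (11−3)/(3+1) = 8/4 = 2.

2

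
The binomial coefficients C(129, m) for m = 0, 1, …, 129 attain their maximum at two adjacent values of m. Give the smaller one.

For odd n = 129, C(129,m) peaks at m = (n−1)/2 and (n+1)/2; the smaller is 64.

64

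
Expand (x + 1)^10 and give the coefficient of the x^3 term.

The general term is C(10,j)·(x)^j·(1)^(10-j); the x^3 term has j = 3.
C(10,3) = 120.
Coefficient = C(10,3) = 120.

120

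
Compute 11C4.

330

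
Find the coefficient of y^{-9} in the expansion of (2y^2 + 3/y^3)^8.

108864

General term: C(8,j)·(2y^2)^j·(3/y^3)^(8-j), with y-exponent 2j − 3(8−j) = 5j − 24.
Set 5j − 24 = -9: j = 3.
C(8,3) = 56; 2^3 = 8; 3^5 = 243.
Coefficient = 56 · 8 · 243 = 108864.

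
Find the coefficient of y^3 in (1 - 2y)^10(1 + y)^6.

-160

Coefficient of y^3 = Σ_{j} C(10,j)·(-2)^j·C(6,3-j)·1^(3-j) for j from 0 to 3.
= 20 + (-300) + 1080 + (-960) = -160.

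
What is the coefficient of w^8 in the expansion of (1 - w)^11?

The general term is C(11,j)·(1)^j·(-w)^(11-j); the w^8 term has j = 3.
C(11,3) = 165.
Coefficient = C(11,3) = 165.

165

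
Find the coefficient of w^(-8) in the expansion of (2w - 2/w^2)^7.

General term: C(7,j)·(2w)^j·(-2/w^2)^(7-j), with w-exponent 1j − 2(7−j) = 3j − 14.
Set 3j − 14 = -8: j = 2.
C(7,2) = 21; 2^2 = 4; (-2)^5 = -32.
Coefficient = 21 · 4 · (-32) = -2688.

-2688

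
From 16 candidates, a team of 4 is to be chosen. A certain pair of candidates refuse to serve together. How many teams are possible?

1729

All 4-subsets: C(16,4) = 1820. Those containing both fixed elements: C(14,2) = 91.
1820 − 91 = 1729.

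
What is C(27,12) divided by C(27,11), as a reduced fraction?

4/3

C(n,k+1)/C(n,k) = (n−k)/(k+1) = (27−11)/(11+1) = 16/12 = 4/3.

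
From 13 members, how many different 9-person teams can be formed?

715

This is C(13,9) = 715.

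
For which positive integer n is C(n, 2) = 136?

17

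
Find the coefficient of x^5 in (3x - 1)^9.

30618

The general term is C(9,j)·(3x)^j·(-1)^(9-j); the x^5 term has j = 5.
C(9,5) = 126.
Coefficient = C(9,5) · 3^5 = 126 · 243 = 30618.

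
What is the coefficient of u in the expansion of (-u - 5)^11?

-107421875

The general term is C(11,j)·(-u)^j·(-5)^(11-j); the u^1 term has j = 1.
C(11,1) = 11.
Coefficient = C(11,1) · (-1)^1 · (-5)^10 = 11 · (-1) · 9765625 = -107421875.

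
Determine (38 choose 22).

C(38,22) = C(38,16) by symmetry.
C(38,16) = (38·37·36·35·34·33·32·31·30·29·28·27·26·25·24·23) / 16! = 465322312113382563840000 / 20922789888000 = 22239974430.

22239974430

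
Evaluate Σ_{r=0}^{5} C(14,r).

1 + 14 + 91 + 364 + 1001 + 2002 = 3473.

3473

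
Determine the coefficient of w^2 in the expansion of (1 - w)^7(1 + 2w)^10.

61

Coefficient of w^2 = Σ_{j} C(7,j)·(-1)^j·C(10,2-j)·2^(2-j) for j from 0 to 2.
= 180 + (-140) + 21 = 61.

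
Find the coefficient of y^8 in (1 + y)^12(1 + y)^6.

Coefficient of y^8 = Σ_{j} C(12,j)·C(6,8-j) for j from 2 to 8.
= 66 + 1320 + 7425 + 15840 + 13860 + 4752 + 495 = 43758.

43758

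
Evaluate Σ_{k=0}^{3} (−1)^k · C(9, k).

-56

The partial alternating sum Σ_{k=0}^{3} (−1)^k C(9,k) = (−1)^3 C(8,3) = -56.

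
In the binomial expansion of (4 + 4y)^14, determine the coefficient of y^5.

The general term is C(14,j)·(4)^j·(4y)^(14-j); the y^5 term has j = 9.
C(14,9) = 2002.
Coefficient = C(14,9) · 4^9 · 4^5 = 2002 · 262144 · 1024 = 537407782912.

537407782912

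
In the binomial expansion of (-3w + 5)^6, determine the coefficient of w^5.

-7290

The general term is C(6,j)·(-3w)^j·(5)^(6-j); the w^5 term has j = 5.
C(6,5) = 6.
Coefficient = C(6,5) · (-3)^5 · 5^1 = 6 · (-243) · 5 = -7290.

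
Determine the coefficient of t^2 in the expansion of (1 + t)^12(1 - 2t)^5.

-14

Coefficient of t^2 = Σ_{j} C(12,j)·1^j·C(5,2-j)·(-2)^(2-j) for j from 0 to 2.
= 40 + (-120) + 66 = -14.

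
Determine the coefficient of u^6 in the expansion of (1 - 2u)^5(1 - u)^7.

Coefficient of u^6 = Σ_{j} C(5,j)·(-2)^j·C(7,6-j)·(-1)^(6-j) for j from 0 to 5.
= 7 + 210 + 1400 + 2800 + 1680 + 224 = 6321.

6321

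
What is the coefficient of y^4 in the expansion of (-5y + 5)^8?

The general term is C(8,j)·(-5y)^j·(5)^(8-j); the y^4 term has j = 4.
C(8,4) = 70.
Coefficient = C(8,4) · (-5)^4 · 5^4 = 70 · 625 · 625 = 27343750.

27343750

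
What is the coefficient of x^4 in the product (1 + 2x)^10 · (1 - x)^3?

1000

Coefficient of x^4 = Σ_{j} C(10,j)·2^j·C(3,4-j)·(-1)^(4-j) for j from 1 to 4.
= (-20) + 540 + (-2880) + 3360 = 1000.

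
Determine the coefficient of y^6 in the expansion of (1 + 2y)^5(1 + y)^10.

24650

Coefficient of y^6 = Σ_{j} C(5,j)·2^j·C(10,6-j)·1^(6-j) for j from 0 to 5.
= 210 + 2520 + 8400 + 9600 + 3600 + 320 = 24650.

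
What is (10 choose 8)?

45

C(10,8) = C(10,2) by symmetry.
C(10,2) = (10·9) / 2! = 90 / 2 = 45.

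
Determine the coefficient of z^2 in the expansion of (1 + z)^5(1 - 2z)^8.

Coefficient of z^2 = Σ_{j} C(5,j)·1^j·C(8,2-j)·(-2)^(2-j) for j from 0 to 2.
= 112 + (-80) + 10 = 42.

42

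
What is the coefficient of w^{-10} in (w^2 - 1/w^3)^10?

210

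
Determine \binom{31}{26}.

C(31,26) = C(31,5) by symmetry.
C(31,5) = (31·30·29·28·27) / 5! = 20389320 / 120 = 169911.

169911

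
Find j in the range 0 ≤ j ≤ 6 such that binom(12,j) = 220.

C(12,j) increases on 0 ≤ j ≤ 6. C(12,2) = 66 and C(12,3) = 220, so j = 3.

3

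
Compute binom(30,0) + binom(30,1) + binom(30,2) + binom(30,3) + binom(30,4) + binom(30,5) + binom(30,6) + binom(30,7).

1 + 30 + 435 + 4060 + 27405 + 142506 + 593775 + 2035800 = 2804012.

2804012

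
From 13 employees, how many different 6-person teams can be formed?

1716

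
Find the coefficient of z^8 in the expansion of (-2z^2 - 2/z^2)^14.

General term: C(14,j)·(-2z^2)^j·(-2/z^2)^(14-j), with z-exponent 2j − 2(14−j) = 4j − 28.
Set 4j − 28 = 8: j = 9.
C(14,9) = 2002; (-2)^9 = -512; (-2)^5 = -32.
Coefficient = 2002 · (-512) · (-32) = 32800768.

32800768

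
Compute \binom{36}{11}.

C(36,11) = (36·35·34·33·32·31·30·29·28·27·26) / 11! = 23982224839372800 / 39916800 = 600805296.

600805296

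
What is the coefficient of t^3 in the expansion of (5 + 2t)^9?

The general term is C(9,j)·(5)^j·(2t)^(9-j); the t^3 term has j = 6.
C(9,6) = 84.
Coefficient = C(9,6) · 5^6 · 2^3 = 84 · 15625 · 8 = 10500000.

10500000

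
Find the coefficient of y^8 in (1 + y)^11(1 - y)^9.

42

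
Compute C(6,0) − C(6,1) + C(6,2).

10

The partial alternating sum Σ_{k=0}^{2} (−1)^k C(6,k) = (−1)^2 C(5,2) = 10.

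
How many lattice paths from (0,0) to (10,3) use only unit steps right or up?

286

Each path is a sequence of 13 steps with 10 rights: C(13,10) = 286.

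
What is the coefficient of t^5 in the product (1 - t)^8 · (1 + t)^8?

Coefficient of t^5 = Σ_{j} C(8,j)·(-1)^j·C(8,5-j)·1^(5-j) for j from 0 to 5.
= 56 + (-560) + 1568 + (-1568) + 560 + (-56) = 0.

0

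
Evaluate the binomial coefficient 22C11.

705432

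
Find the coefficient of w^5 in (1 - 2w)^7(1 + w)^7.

-161

Coefficient of w^5 = Σ_{j} C(7,j)·(-2)^j·C(7,5-j)·1^(5-j) for j from 0 to 5.
= 21 + (-490) + 2940 + (-5880) + 3920 + (-672) = -161.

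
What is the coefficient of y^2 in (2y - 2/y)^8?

General term: C(8,j)·(2y)^j·(-2/y)^(8-j), with y-exponent 1j − 1(8−j) = 2j − 8.
Set 2j − 8 = 2: j = 5.
C(8,5) = 56; 2^5 = 32; (-2)^3 = -8.
Coefficient = 56 · 32 · (-8) = -14336.

-14336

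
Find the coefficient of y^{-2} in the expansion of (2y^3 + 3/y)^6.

2916

General term: C(6,j)·(2y^3)^j·(3/y)^(6-j), with y-exponent 3j − 1(6−j) = 4j − 6.
Set 4j − 6 = -2: j = 1.
C(6,1) = 6; 2^1 = 2; 3^5 = 243.
Coefficient = 6 · 2 · 243 = 2916.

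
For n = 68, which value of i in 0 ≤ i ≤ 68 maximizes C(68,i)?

C(68,i) is maximized at i = 68/2 = 34.

34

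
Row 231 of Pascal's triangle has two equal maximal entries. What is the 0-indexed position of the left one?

For odd n = 231, C(231,j) peaks at j = (n−1)/2 and (n+1)/2; the lesser is 115.

115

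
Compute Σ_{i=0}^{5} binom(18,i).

1 + 18 + 153 + 816 + 3060 + 8568 = 12616.

12616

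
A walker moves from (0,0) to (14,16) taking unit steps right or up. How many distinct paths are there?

Each path is a sequence of 30 steps with 14 rights: C(30,14) = 145422675.

145422675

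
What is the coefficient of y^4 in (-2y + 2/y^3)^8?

-2048

General term: C(8,j)·(-2y)^j·(2/y^3)^(8-j), with y-exponent 1j − 3(8−j) = 4j − 24.
Set 4j − 24 = 4: j = 7.
C(8,7) = 8; (-2)^7 = -128; 2^1 = 2.
Coefficient = 8 · (-128) · 2 = -2048.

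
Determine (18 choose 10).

43758

C(18,10) = C(18,8) by symmetry.
C(18,8) = (18·17·16·15·14·13·12·11) / 8! = 1764322560 / 40320 = 43758.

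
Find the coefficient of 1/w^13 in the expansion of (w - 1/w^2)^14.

-2002

General term: C(14,j)·(w)^j·(-1/w^2)^(14-j), with w-exponent 1j − 2(14−j) = 3j − 28.
Set 3j − 28 = -13: j = 5.
C(14,5) = 2002; 1^5 = 1; (-1)^9 = -1.
Coefficient = 2002 · 1 · (-1) = -2002.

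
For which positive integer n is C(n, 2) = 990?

n(n−1)/2 = 990 ⇒ n(n−1) = 1980. Since 45·44 = 1980, n = 45.

45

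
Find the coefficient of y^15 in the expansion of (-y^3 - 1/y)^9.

-84

General term: C(9,j)·(-y^3)^j·(-1/y)^(9-j), with y-exponent 3j − 1(9−j) = 4j − 9.
Set 4j − 9 = 15: j = 6.
C(9,6) = 84; (-1)^6 = 1; (-1)^3 = -1.
Coefficient = 84 · 1 · (-1) = -84.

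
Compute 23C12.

1352078

C(23,12) = C(23,11) by symmetry.
C(23,11) = (23·22·21·20·19·18·17·16·15·14·13) / 11! = 53970627110400 / 39916800 = 1352078.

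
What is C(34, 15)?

1855967520

C(34,15) = (34·33·32·31·30·29·28·27·26·25·24·23·22·21·20) / 15! = 2427001153744527360000 / 1307674368000 = 1855967520.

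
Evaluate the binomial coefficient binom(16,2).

C(16,2) = (16·15) / 2! = 240 / 2 = 120.

120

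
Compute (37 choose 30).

C(37,30) = C(37,7) by symmetry.
C(37,7) = (37·36·35·34·33·32·31) / 7! = 51889178880 / 5040 = 10295472.

10295472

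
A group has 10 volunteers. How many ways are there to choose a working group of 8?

This is C(10,8) = 45.

45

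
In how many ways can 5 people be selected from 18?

8568

This is C(18,5) = 8568.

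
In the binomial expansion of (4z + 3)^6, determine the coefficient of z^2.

The general term is C(6,j)·(4z)^j·(3)^(6-j); the z^2 term has j = 2.
C(6,2) = 15.
Coefficient = C(6,2) · 4^2 · 3^4 = 15 · 16 · 81 = 19440.

19440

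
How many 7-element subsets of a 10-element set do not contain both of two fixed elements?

64

All 7-subsets: C(10,7) = 120. Those containing both fixed elements: C(8,5) = 56.
120 − 56 = 64.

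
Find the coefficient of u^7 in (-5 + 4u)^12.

-40550400000

The general term is C(12,j)·(-5)^j·(4u)^(12-j); the u^7 term has j = 5.
C(12,5) = 792.
Coefficient = C(12,5) · (-5)^5 · 4^7 = 792 · (-3125) · 16384 = -40550400000.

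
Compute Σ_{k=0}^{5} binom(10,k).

1 + 10 + 45 + 120 + 210 + 252 = 638.

638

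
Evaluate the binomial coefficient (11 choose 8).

165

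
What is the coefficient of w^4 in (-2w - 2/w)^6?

384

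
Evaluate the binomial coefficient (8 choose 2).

28

C(8,2) = (8·7) / 2! = 56 / 2 = 28.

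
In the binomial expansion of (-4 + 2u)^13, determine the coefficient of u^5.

2699034624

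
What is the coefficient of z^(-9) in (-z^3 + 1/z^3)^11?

330

General term: C(11,j)·(-z^3)^j·(1/z^3)^(11-j), with z-exponent 3j − 3(11−j) = 6j − 33.
Set 6j − 33 = -9: j = 4.
C(11,4) = 330; (-1)^4 = 1; 1^7 = 1.
Coefficient = 330 · 1 · 1 = 330.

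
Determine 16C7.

11440

C(16,7) = (16·15·14·13·12·11·10) / 7! = 57657600 / 5040 = 11440.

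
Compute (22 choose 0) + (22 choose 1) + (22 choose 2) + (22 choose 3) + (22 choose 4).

1 + 22 + 231 + 1540 + 7315 = 9109.

9109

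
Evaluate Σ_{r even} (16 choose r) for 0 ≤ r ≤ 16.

32768

Even-r terms of row 16 sum to 2^15 = 32768.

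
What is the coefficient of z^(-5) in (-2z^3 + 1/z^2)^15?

General term: C(15,j)·(-2z^3)^j·(1/z^2)^(15-j), with z-exponent 3j − 2(15−j) = 5j − 30.
Set 5j − 30 = -5: j = 5.
C(15,5) = 3003; (-2)^5 = -32; 1^10 = 1.
Coefficient = 3003 · (-32) · 1 = -96096.

-96096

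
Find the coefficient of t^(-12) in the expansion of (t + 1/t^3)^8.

General term: C(8,j)·(t)^j·(1/t^3)^(8-j), with t-exponent 1j − 3(8−j) = 4j − 24.
Set 4j − 24 = -12: j = 3.
C(8,3) = 56; 1^3 = 1; 1^5 = 1.
Coefficient = 56 · 1 · 1 = 56.

56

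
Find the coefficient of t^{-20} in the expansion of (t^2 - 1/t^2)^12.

General term: C(12,j)·(t^2)^j·(-1/t^2)^(12-j), with t-exponent 2j − 2(12−j) = 4j − 24.
Set 4j − 24 = -20: j = 1.
C(12,1) = 12; 1^1 = 1; (-1)^11 = -1.
Coefficient = 12 · 1 · (-1) = -12.

-12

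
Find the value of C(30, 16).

C(30,16) = C(30,14) by symmetry.
C(30,14) = (30·29·28·27·26·25·24·23·22·21·20·19·18·17) / 14! = 12677700308232960000 / 87178291200 = 145422675.

145422675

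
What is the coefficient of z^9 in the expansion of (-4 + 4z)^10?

-10485760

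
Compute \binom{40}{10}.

847660528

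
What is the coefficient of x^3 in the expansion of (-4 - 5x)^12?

7208960000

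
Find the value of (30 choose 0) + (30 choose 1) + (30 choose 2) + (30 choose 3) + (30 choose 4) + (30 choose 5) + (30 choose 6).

768212

1 + 30 + 435 + 4060 + 27405 + 142506 + 593775 = 768212.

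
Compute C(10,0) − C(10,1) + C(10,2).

36

The partial alternating sum Σ_{k=0}^{2} (−1)^k C(10,k) = (−1)^2 C(9,2) = 36.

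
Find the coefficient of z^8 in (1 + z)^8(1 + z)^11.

75582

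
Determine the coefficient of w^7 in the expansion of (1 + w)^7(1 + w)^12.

50388

(1 + w)^7(1 + w)^12 = (1 + w)^19, so the coefficient of w^7 is C(19,7)·1^7 = 50388·1 = 50388.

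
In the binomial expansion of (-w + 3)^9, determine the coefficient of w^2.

The general term is C(9,j)·(-w)^j·(3)^(9-j); the w^2 term has j = 2.
C(9,2) = 36.
Coefficient = C(9,2) · 3^7 = 36 · 2187 = 78732.

78732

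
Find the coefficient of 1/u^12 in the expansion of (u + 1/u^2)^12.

495

General term: C(12,j)·(u)^j·(1/u^2)^(12-j), with u-exponent 1j − 2(12−j) = 3j − 24.
Set 3j − 24 = -12: j = 4.
C(12,4) = 495; 1^4 = 1; 1^8 = 1.
Coefficient = 495 · 1 · 1 = 495.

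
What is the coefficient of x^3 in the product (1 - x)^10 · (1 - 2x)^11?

Coefficient of x^3 = Σ_{j} C(10,j)·(-1)^j·C(11,3-j)·(-2)^(3-j) for j from 0 to 3.
= (-1320) + (-2200) + (-990) + (-120) = -4630.

-4630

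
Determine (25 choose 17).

C(25,17) = C(25,8) by symmetry.
C(25,8) = (25·24·23·22·21·20·19·18) / 8! = 43609104000 / 40320 = 1081575.

1081575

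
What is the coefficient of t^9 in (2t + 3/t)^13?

1437696

General term: C(13,j)·(2t)^j·(3/t)^(13-j), with t-exponent 1j − 1(13−j) = 2j − 13.
Set 2j − 13 = 9: j = 11.
C(13,11) = 78; 2^11 = 2048; 3^2 = 9.
Coefficient = 78 · 2048 · 9 = 1437696.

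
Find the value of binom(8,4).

70

C(8,4) = (8·7·6·5) / 4! = 1680 / 24 = 70.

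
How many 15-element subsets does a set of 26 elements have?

7726160

C(26,15) = C(26,11) by symmetry.
C(26,11) = (26·25·24·23·22·21·20·19·18·17·16) / 11! = 308403583488000 / 39916800 = 7726160.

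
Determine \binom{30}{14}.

C(30,14) = (30·29·28·27·26·25·24·23·22·21·20·19·18·17) / 14! = 12677700308232960000 / 87178291200 = 145422675.

145422675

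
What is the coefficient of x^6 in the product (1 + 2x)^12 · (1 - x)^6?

-5511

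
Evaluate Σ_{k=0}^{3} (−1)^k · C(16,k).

The partial alternating sum Σ_{k=0}^{3} (−1)^k C(16,k) = (−1)^3 C(15,3) = -455.

-455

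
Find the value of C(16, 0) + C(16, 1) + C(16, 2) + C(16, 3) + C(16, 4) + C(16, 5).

1 + 16 + 120 + 560 + 1820 + 4368 = 6885.

6885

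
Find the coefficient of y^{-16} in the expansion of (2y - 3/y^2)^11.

-4330260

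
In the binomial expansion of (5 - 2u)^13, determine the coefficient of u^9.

-228800000

The general term is C(13,j)·(5)^j·(-2u)^(13-j); the u^9 term has j = 4.
C(13,4) = 715.
Coefficient = C(13,4) · 5^4 · (-2)^9 = 715 · 625 · (-512) = -228800000.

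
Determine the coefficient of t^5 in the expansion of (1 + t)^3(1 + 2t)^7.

Coefficient of t^5 = Σ_{j} C(3,j)·1^j·C(7,5-j)·2^(5-j) for j from 0 to 3.
= 672 + 1680 + 840 + 84 = 3276.

3276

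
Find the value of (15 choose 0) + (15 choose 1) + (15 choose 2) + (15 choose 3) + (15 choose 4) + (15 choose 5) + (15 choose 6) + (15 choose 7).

16384

1 + 15 + 105 + 455 + 1365 + 3003 + 5005 + 6435 = 16384.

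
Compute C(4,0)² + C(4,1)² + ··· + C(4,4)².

70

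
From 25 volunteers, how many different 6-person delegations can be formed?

177100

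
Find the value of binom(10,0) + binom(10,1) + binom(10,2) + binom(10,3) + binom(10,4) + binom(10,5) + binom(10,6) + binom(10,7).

968

1 + 10 + 45 + 120 + 210 + 252 + 210 + 120 = 968.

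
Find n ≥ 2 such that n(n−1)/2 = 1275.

51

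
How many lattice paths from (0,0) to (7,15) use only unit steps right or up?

Each path is a sequence of 22 steps with 7 rights: C(22,7) = 170544.

170544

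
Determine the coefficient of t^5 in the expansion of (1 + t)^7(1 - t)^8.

-21

Coefficient of t^5 = Σ_{j} C(7,j)·1^j·C(8,5-j)·(-1)^(5-j) for j from 0 to 5.
= (-56) + 490 + (-1176) + 980 + (-280) + 21 = -21.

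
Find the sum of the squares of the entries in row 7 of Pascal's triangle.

Σ C(7,k)² is the coefficient of x^7 in (1+x)^7(1+x)^7 = (1+x)^14, i.e. C(14,7) = 3432.

3432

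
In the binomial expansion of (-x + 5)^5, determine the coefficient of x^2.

1250

The general term is C(5,j)·(-x)^j·(5)^(5-j); the x^2 term has j = 2.
C(5,2) = 10.
Coefficient = C(5,2) · 5^3 = 10 · 125 = 1250.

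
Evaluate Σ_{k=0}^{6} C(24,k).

190051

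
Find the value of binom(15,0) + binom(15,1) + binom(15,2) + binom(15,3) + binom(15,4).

1 + 15 + 105 + 455 + 1365 = 1941.

1941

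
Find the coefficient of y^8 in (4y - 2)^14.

The general term is C(14,j)·(4y)^j·(-2)^(14-j); the y^8 term has j = 8.
C(14,8) = 3003.
Coefficient = C(14,8) · 4^8 · (-2)^6 = 3003 · 65536 · 64 = 12595494912.

12595494912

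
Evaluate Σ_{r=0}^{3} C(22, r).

1 + 22 + 231 + 1540 = 1794.

1794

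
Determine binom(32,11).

C(32,11) = (32·31·30·29·28·27·26·25·24·23·22) / 11! = 5150244363264000 / 39916800 = 129024480.

129024480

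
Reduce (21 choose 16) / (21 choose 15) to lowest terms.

3/8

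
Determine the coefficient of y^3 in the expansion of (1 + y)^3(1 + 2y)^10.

1561

Coefficient of y^3 = Σ_{j} C(3,j)·1^j·C(10,3-j)·2^(3-j) for j from 0 to 3.
= 960 + 540 + 60 + 1 = 1561.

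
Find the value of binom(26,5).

65780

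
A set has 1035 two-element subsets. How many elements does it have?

n(n−1)/2 = 1035 ⇒ n(n−1) = 2070. Since 46·45 = 2070, n = 46.

46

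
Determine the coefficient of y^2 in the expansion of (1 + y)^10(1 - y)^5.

5

Coefficient of y^2 = Σ_{j} C(10,j)·1^j·C(5,2-j)·(-1)^(2-j) for j from 0 to 2.
= 10 + (-50) + 45 = 5.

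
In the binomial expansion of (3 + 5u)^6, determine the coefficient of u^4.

84375

The general term is C(6,j)·(3)^j·(5u)^(6-j); the u^4 term has j = 2.
C(6,2) = 15.
Coefficient = C(6,2) · 3^2 · 5^4 = 15 · 9 · 625 = 84375.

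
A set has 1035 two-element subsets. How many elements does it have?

46

n(n−1)/2 = 1035 ⇒ n(n−1) = 2070. Since 46·45 = 2070, n = 46.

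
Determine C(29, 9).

10015005

C(29,9) = (29·28·27·26·25·24·23·22·21) / 9! = 3634245014400 / 362880 = 10015005.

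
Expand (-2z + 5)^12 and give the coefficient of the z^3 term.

-3437500000

The general term is C(12,j)·(-2z)^j·(5)^(12-j); the z^3 term has j = 3.
C(12,3) = 220.
Coefficient = C(12,3) · (-2)^3 · 5^9 = 220 · (-8) · 1953125 = -3437500000.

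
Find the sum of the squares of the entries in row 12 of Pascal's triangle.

Σ C(12,k)² is the coefficient of x^12 in (1+x)^12(1+x)^12 = (1+x)^24, i.e. C(24,12) = 2704156.

2704156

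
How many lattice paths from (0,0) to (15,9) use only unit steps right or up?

Each path is a sequence of 24 steps with 15 rights: C(24,15) = 1307504.

1307504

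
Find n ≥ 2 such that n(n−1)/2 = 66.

12

n(n−1)/2 = 66 ⇒ n(n−1) = 132. Since 12·11 = 132, n = 12.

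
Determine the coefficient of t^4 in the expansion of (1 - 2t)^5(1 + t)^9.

Coefficient of t^4 = Σ_{j} C(5,j)·(-2)^j·C(9,4-j)·1^(4-j) for j from 0 to 4.
= 126 + (-840) + 1440 + (-720) + 80 = 86.

86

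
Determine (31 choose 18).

C(31,18) = C(31,13) by symmetry.
C(31,13) = (31·30·29·28·27·26·25·24·23·22·21·20·19) / 13! = 1284342188088960000 / 6227020800 = 206253075.

206253075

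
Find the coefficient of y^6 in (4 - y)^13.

28114944

The general term is C(13,j)·(4)^j·(-y)^(13-j); the y^6 term has j = 7.
C(13,7) = 1716.
Coefficient = C(13,7) · 4^7 = 1716 · 16384 = 28114944.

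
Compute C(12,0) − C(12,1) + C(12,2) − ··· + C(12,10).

11

The partial alternating sum Σ_{k=0}^{10} (−1)^k C(12,k) = (−1)^10 C(11,10) = 11.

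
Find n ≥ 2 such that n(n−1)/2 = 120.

n(n−1)/2 = 120 ⇒ n(n−1) = 240. Since 16·15 = 240, n = 16.

16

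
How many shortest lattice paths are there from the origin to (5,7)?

Each path is a sequence of 12 steps with 5 rights: C(12,5) = 792.

792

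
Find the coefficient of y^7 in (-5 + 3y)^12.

-5412825000

The general term is C(12,j)·(-5)^j·(3y)^(12-j); the y^7 term has j = 5.
C(12,5) = 792.
Coefficient = C(12,5) · (-5)^5 · 3^7 = 792 · (-3125) · 2187 = -5412825000.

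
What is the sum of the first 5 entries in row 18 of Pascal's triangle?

1 + 18 + 153 + 816 + 3060 = 4048.

4048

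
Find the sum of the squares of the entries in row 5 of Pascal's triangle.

252

Σ C(5,k)² is the coefficient of x^5 in (1+x)^5(1+x)^5 = (1+x)^10, i.e. C(10,5) = 252.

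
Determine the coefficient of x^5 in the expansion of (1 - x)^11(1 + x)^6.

-16

Coefficient of x^5 = Σ_{j} C(11,j)·(-1)^j·C(6,5-j)·1^(5-j) for j from 0 to 5.
= 6 + (-165) + 1100 + (-2475) + 1980 + (-462) = -16.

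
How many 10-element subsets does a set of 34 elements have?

C(34,10) = (34·33·32·31·30·29·28·27·26·25) / 10! = 475837794432000 / 3628800 = 131128140.

131128140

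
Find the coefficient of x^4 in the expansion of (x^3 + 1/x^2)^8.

General term: C(8,j)·(x^3)^j·(1/x^2)^(8-j), with x-exponent 3j − 2(8−j) = 5j − 16.
Set 5j − 16 = 4: j = 4.
C(8,4) = 70; 1^4 = 1; 1^4 = 1.
Coefficient = 70 · 1 · 1 = 70.

70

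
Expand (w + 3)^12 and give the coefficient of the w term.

The general term is C(12,j)·(w)^j·(3)^(12-j); the w^1 term has j = 1.
C(12,1) = 12.
Coefficient = C(12,1) · 3^11 = 12 · 177147 = 2125764.

2125764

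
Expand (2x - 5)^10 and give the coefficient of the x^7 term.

The general term is C(10,j)·(2x)^j·(-5)^(10-j); the x^7 term has j = 7.
C(10,7) = 120.
Coefficient = C(10,7) · 2^7 · (-5)^3 = 120 · 128 · (-125) = -1920000.

-1920000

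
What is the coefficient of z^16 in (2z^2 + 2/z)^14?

General term: C(14,j)·(2z^2)^j·(2/z)^(14-j), with z-exponent 2j − 1(14−j) = 3j − 14.
Set 3j − 14 = 16: j = 10.
C(14,10) = 1001; 2^10 = 1024; 2^4 = 16.
Coefficient = 1001 · 1024 · 16 = 16400384.

16400384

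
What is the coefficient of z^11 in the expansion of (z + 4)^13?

The general term is C(13,j)·(z)^j·(4)^(13-j); the z^11 term has j = 11.
C(13,11) = 78.
Coefficient = C(13,11) · 4^2 = 78 · 16 = 1248.

1248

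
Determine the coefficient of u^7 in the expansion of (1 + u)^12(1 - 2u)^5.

-880

Coefficient of u^7 = Σ_{j} C(12,j)·1^j·C(5,7-j)·(-2)^(7-j) for j from 2 to 7.
= (-2112) + 17600 + (-39600) + 31680 + (-9240) + 792 = -880.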